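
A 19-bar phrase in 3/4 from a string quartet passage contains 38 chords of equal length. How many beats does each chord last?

1.5 beats

19 bars × 3 beats/bar = 57 beats total.
57 beats ÷ 38 chords = 1.5 beats per chord.
(That is a dotted quarter note.)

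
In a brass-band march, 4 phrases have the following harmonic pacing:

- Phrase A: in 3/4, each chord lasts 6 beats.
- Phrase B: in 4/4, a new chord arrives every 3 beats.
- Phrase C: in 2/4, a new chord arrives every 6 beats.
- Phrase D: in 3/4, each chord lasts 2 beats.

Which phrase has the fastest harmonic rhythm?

Phrase D

A: each chord is 6 beats in 3/4, so 0.5 per bar.
B: each chord is 3 beats in 4/4, so 4/3 per bar.
C: each chord is 6 beats in 2/4, so 1/3 per bar.
D: each chord is 2 beats in 3/4, so 1.5 per bar.
Fastest is D at 1.5 chords/bar.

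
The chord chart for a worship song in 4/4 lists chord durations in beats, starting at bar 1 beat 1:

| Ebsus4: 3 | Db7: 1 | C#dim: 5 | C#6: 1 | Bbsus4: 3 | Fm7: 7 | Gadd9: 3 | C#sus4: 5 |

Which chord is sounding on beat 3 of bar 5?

Beat 3 of bar 5 is beat (5−1)×4 + 3 = 19 overall.
Running totals: Ebsus4 ends at 3, Db7 ends at 4, C#dim ends at 9, C#6 ends at 10, Bbsus4 ends at 13, Fm7 ends at 20.
Beat 19 falls within Fm7.

Fm7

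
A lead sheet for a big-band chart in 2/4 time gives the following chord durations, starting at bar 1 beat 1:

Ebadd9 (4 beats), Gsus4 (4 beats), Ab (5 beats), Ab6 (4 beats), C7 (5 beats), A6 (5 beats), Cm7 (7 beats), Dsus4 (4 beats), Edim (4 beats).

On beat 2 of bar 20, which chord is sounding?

Edim

Beat 2 of bar 20 is beat (20−1)×2 + 2 = 40 overall.
Running totals: Ebadd9 ends at 4, Gsus4 ends at 8, Ab ends at 13, Ab6 ends at 17, C7 ends at 22, A6 ends at 27, Cm7 ends at 34, Dsus4 ends at 38, Edim ends at 42.
Beat 40 falls within Edim.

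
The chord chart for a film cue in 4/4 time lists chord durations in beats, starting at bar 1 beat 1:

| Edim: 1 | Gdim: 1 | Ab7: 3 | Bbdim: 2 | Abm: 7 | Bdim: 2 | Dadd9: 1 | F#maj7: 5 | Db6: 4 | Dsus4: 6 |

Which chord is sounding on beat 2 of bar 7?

Db6

Beat 2 of bar 7 is beat (7−1)×4 + 2 = 26 overall.
Running totals: Edim ends at 1, Gdim ends at 2, Ab7 ends at 5, Bbdim ends at 7, Abm ends at 14, Bdim ends at 16, Dadd9 ends at 17, F#maj7 ends at 22, Db6 ends at 26.
Beat 26 falls within Db6.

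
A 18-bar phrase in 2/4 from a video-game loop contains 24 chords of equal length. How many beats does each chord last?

18 bars × 2 beats/bar = 36 beats total.
36 beats ÷ 24 chords = 1.5 beats per chord.
(That is a dotted quarter note.)

1.5 beats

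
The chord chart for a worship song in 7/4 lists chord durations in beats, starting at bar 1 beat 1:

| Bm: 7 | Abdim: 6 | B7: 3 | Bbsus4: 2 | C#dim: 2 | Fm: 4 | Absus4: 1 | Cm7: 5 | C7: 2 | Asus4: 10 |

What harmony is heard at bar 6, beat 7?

Asus4

Beat 7 of bar 6 is beat (6−1)×7 + 7 = 42 overall.
Running totals: Bm ends at 7, Abdim ends at 13, B7 ends at 16, Bbsus4 ends at 18, C#dim ends at 20, Fm ends at 24, Absus4 ends at 25, Cm7 ends at 30, C7 ends at 32, Asus4 ends at 42.
Beat 42 falls within Asus4.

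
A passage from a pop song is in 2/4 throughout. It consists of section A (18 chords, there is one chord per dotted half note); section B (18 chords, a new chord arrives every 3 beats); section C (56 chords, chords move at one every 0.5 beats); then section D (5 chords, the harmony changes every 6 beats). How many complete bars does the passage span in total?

A: 18 × 3 = 54 beats = 27 bars.
B: 18 × 3 = 54 beats = 27 bars.
C: 56 × 0.5 = 28 beats = 14 bars.
D: 5 × 6 = 30 beats = 15 bars.
Total: 27 + 27 + 14 + 15 = 83 bars.

83 bars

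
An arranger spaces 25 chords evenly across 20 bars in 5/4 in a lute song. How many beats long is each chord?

20 bars × 5 beats/bar = 100 beats total.
100 beats ÷ 25 chords = 4 beats per chord.
(That is a whole note.)

4 beats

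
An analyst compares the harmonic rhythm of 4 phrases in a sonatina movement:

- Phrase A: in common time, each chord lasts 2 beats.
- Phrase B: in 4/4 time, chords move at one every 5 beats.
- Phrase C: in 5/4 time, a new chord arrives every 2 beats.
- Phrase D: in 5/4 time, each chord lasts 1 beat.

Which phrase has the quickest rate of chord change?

A: 4/2 = 2 chords/bar.
B: 4/5 = 0.8 chords/bar.
C: 5/2 = 2.5 chords/bar.
D: 5/1 = 5 chords/bar.
Fastest is D at 5 chords/bar.

Phrase D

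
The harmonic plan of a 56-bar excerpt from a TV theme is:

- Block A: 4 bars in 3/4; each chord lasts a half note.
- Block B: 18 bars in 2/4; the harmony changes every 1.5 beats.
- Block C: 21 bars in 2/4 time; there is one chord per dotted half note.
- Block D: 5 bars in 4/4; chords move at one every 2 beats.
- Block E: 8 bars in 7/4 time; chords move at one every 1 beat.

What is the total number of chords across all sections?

110 chords

A: 4 bars × 3 beats = 12 beats; 2 beats/chord → 6 chords.
B: 18 bars × 2 beats = 36 beats; 1.5 beats/chord → 24 chords.
C: 21 bars × 2 beats = 42 beats; 3 beats/chord → 14 chords.
D: 5 bars × 4 beats = 20 beats; 2 beats/chord → 10 chords.
E: 8 bars × 7 beats = 56 beats; 1 beat/chord → 56 chords.
Total: 6 + 24 + 14 + 10 + 56 = 110.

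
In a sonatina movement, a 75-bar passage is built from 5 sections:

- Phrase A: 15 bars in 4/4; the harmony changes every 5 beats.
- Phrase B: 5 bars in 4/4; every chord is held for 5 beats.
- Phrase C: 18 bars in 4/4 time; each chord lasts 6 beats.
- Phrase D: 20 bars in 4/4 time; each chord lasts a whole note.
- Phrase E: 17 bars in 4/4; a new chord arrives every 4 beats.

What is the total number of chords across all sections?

65 chords

A: 15·4 = 60 beats, 60/5 = 12 chords.
B: 5·4 = 20 beats, 20/5 = 4 chords.
C: 18·4 = 72 beats, 72/6 = 12 chords.
D: 20·4 = 80 beats, 80/4 = 20 chords.
E: 17·4 = 68 beats, 68/4 = 17 chords.
Total: 12 + 4 + 12 + 20 + 17 = 65.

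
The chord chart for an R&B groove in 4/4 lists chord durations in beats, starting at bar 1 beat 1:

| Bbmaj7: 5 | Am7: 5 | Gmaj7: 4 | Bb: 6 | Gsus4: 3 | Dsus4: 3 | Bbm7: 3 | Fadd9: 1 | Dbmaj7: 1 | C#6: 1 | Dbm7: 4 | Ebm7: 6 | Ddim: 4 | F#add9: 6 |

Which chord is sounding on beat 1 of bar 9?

Beat 1 of bar 9 is beat (9−1)×4 + 1 = 33 overall.
Running totals: Bbmaj7 ends at 5, Am7 ends at 10, Gmaj7 ends at 14, Bb ends at 20, Gsus4 ends at 23, Dsus4 ends at 26, Bbm7 ends at 29, Fadd9 ends at 30, Dbmaj7 ends at 31, C#6 ends at 32, Dbm7 ends at 36.
Beat 33 falls within Dbm7.

Dbm7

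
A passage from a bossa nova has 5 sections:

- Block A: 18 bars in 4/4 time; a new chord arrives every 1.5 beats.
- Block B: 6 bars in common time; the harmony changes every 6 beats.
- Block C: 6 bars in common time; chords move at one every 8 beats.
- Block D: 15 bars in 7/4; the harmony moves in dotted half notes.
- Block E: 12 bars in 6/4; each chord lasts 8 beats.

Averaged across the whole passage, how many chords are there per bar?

33/19 chords per bar

A: 18 × 4 = 72 beats ÷ 1.5 = 48 chords.
B: 6 × 4 = 24 beats ÷ 6 = 4 chords.
C: 6 × 4 = 24 beats ÷ 8 = 3 chords.
D: 15 × 7 = 105 beats ÷ 3 = 35 chords.
E: 12 × 6 = 72 beats ÷ 8 = 9 chords.
Overall: 99 chords over 57 bars → 99/57 = 33/19 chords per bar.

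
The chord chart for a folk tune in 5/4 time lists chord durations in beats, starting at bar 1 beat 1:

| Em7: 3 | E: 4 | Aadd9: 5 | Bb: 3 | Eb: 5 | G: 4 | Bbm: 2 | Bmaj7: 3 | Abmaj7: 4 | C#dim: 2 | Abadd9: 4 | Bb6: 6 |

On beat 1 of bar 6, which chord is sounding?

Beat 1 of bar 6 is beat (6−1)×5 + 1 = 26 overall.
Running totals: Em7 ends at 3, E ends at 7, Aadd9 ends at 12, Bb ends at 15, Eb ends at 20, G ends at 24, Bbm ends at 26.
Beat 26 falls within Bbm.

Bbm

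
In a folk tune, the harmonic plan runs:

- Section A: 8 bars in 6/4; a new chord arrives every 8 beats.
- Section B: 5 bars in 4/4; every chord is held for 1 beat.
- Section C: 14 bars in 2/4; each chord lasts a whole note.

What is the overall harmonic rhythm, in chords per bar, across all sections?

11/9 chords per bar

A: 8 × 6 = 48 beats ÷ 8 = 6 chords.
B: 5 × 4 = 20 beats ÷ 1 = 20 chords.
C: 14 × 2 = 28 beats ÷ 4 = 7 chords.
Overall: 33 chords over 27 bars → 33/27 = 11/9 chords per bar.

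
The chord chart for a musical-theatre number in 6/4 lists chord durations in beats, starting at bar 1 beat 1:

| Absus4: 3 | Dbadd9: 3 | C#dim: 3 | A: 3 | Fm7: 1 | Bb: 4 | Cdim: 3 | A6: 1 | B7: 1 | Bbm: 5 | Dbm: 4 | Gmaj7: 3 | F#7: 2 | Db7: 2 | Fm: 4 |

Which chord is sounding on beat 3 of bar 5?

Bbm

Beat 3 of bar 5 is beat (5−1)×6 + 3 = 27 overall.
Running totals: Absus4 ends at 3, Dbadd9 ends at 6, C#dim ends at 9, A ends at 12, Fm7 ends at 13, Bb ends at 17, Cdim ends at 20, A6 ends at 21, B7 ends at 22, Bbm ends at 27.
Beat 27 falls within Bbm.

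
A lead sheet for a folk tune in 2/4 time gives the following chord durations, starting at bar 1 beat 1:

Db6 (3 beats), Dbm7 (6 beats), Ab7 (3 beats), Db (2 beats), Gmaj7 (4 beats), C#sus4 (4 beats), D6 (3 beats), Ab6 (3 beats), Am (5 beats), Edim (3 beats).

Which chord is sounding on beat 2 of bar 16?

Beat 2 of bar 16 is beat (16−1)×2 + 2 = 32 overall.
Running totals: Db6 ends at 3, Dbm7 ends at 9, Ab7 ends at 12, Db ends at 14, Gmaj7 ends at 18, C#sus4 ends at 22, D6 ends at 25, Ab6 ends at 28, Am ends at 33.
Beat 32 falls within Am.

Am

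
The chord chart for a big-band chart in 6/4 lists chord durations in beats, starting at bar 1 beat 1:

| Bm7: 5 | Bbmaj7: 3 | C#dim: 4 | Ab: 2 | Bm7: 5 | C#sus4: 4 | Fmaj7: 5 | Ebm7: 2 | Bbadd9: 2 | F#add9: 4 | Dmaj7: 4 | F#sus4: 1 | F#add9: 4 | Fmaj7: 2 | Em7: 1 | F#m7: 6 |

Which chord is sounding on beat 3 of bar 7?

Dmaj7

Beat 3 of bar 7 is beat (7−1)×6 + 3 = 39 overall.
Running totals: Bm7 ends at 5, Bbmaj7 ends at 8, C#dim ends at 12, Ab ends at 14, Bm7 ends at 19, C#sus4 ends at 23, Fmaj7 ends at 28, Ebm7 ends at 30, Bbadd9 ends at 32, F#add9 ends at 36, Dmaj7 ends at 40.
Beat 39 falls within Dmaj7.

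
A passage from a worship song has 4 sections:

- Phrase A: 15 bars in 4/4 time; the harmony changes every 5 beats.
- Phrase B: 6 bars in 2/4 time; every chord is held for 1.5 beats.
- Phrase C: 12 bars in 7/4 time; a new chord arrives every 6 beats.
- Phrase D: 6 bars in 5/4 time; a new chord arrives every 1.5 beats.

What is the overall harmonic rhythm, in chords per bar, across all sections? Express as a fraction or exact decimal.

A: 15 bars of 4 beats is 60 beats; at 5 beats each that's 12 chords.
B: 6 bars of 2 beats is 12 beats; at 1.5 beats each that's 8 chords.
C: 12 bars of 7 beats is 84 beats; at 6 beats each that's 14 chords.
D: 6 bars of 5 beats is 30 beats; at 1.5 beats each that's 20 chords.
Overall: 54 chords over 39 bars → 54/39 = 18/13 chords per bar.

18/13 chords per bar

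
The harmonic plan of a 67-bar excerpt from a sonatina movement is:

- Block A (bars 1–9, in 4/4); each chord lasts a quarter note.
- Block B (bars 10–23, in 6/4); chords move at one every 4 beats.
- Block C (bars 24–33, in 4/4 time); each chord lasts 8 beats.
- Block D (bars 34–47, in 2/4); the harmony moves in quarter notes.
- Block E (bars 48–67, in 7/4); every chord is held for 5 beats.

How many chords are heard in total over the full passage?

A: 9·4 = 36 beats, 36/1 = 36 chords.
B: 14·6 = 84 beats, 84/4 = 21 chords.
C: 10·4 = 40 beats, 40/8 = 5 chords.
D: 14·2 = 28 beats, 28/1 = 28 chords.
E: 20·7 = 140 beats, 140/5 = 28 chords.
Total: 36 + 21 + 5 + 28 + 28 = 118.

118 chords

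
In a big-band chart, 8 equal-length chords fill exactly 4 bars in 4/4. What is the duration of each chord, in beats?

4 bars × 4 beats/bar = 16 beats total.
16 beats ÷ 8 chords = 2 beats per chord.
(That is a half note.)

2 beats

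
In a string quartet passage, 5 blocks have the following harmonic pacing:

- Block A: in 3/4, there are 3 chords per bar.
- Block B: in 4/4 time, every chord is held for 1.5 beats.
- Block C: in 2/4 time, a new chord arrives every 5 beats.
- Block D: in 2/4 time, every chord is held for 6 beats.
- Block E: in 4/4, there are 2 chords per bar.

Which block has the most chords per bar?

A: each chord is 1 beat in 3/4, so 3 per bar.
B: each chord is 1.5 beats in 4/4, so 8/3 per bar.
C: each chord is 5 beats in 2/4, so 0.4 per bar.
D: each chord is 6 beats in 2/4, so 1/3 per bar.
E: each chord is 2 beats in 4/4, so 2 per bar.
Fastest is A at 3 chords/bar.

Block A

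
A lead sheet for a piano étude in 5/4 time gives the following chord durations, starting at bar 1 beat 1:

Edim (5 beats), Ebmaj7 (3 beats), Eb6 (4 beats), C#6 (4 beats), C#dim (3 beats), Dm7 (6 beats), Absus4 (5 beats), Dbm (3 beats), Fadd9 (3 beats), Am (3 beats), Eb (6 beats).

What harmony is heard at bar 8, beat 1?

Fadd9

Beat 1 of bar 8 is beat (8−1)×5 + 1 = 36 overall.
Running totals: Edim ends at 5, Ebmaj7 ends at 8, Eb6 ends at 12, C#6 ends at 16, C#dim ends at 19, Dm7 ends at 25, Absus4 ends at 30, Dbm ends at 33, Fadd9 ends at 36.
Beat 36 falls within Fadd9.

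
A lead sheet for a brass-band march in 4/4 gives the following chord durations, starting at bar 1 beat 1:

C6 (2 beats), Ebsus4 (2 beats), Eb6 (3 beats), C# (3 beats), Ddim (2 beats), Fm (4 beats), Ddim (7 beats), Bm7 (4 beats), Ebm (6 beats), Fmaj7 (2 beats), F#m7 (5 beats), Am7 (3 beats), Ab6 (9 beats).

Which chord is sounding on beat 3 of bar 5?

Ddim

Beat 3 of bar 5 is beat (5−1)×4 + 3 = 19 overall.
Running totals: C6 ends at 2, Ebsus4 ends at 4, Eb6 ends at 7, C# ends at 10, Ddim ends at 12, Fm ends at 16, Ddim ends at 23.
Beat 19 falls within Ddim.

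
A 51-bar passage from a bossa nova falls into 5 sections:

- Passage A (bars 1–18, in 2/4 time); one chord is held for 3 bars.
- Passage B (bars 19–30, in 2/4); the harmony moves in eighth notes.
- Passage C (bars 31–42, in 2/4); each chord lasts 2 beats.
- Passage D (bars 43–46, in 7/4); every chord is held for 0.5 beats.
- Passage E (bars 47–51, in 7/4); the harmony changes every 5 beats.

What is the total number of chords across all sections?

A: 18·2 = 36 beats, 36/6 = 6 chords.
B: 12·2 = 24 beats, 24/0.5 = 48 chords.
C: 12·2 = 24 beats, 24/2 = 12 chords.
D: 4·7 = 28 beats, 28/0.5 = 56 chords.
E: 5·7 = 35 beats, 35/5 = 7 chords.
Total: 6 + 48 + 12 + 56 + 7 = 129.

129 chords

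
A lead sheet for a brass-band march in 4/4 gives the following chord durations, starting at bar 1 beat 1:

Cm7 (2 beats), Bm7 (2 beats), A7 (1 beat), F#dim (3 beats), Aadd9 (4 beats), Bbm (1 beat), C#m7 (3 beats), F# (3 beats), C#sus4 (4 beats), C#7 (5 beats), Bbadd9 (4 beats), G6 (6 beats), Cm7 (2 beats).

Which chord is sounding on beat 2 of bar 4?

Beat 2 of bar 4 is beat (4−1)×4 + 2 = 14 overall.
Running totals: Cm7 ends at 2, Bm7 ends at 4, A7 ends at 5, F#dim ends at 8, Aadd9 ends at 12, Bbm ends at 13, C#m7 ends at 16.
Beat 14 falls within C#m7.

C#m7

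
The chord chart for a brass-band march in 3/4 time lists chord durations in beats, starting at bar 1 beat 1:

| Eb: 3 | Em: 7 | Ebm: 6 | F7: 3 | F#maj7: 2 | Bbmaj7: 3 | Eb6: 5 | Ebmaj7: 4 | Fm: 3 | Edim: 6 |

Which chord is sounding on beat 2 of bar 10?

Eb6

Beat 2 of bar 10 is beat (10−1)×3 + 2 = 29 overall.
Running totals: Eb ends at 3, Em ends at 10, Ebm ends at 16, F7 ends at 19, F#maj7 ends at 21, Bbmaj7 ends at 24, Eb6 ends at 29.
Beat 29 falls within Eb6.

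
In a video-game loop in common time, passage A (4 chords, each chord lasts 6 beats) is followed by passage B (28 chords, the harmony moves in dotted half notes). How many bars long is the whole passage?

27 bars

A: 4 × 6 = 24 beats = 6 bars.
B: 28 × 3 = 84 beats = 21 bars.
Total: 6 + 21 = 27 bars.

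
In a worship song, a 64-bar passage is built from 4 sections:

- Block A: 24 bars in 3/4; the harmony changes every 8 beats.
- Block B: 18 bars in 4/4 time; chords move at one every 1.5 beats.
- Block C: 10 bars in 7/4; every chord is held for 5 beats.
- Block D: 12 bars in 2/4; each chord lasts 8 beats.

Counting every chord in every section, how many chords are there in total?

74 chords

A has 72 beats and chords last 8 each, so 9 chords.
B has 72 beats and chords last 1.5 each, so 48 chords.
C has 70 beats and chords last 5 each, so 14 chords.
D has 24 beats and chords last 8 each, so 3 chords.
Total: 9 + 48 + 14 + 3 = 74.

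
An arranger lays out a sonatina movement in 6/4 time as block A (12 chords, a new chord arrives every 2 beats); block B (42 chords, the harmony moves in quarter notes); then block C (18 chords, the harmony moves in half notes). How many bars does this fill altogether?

17 bars

A: 12 × 2 = 24 beats = 4 bars.
B: 42 × 1 = 42 beats = 7 bars.
C: 18 × 2 = 36 beats = 6 bars.
Total: 4 + 7 + 6 = 17 bars.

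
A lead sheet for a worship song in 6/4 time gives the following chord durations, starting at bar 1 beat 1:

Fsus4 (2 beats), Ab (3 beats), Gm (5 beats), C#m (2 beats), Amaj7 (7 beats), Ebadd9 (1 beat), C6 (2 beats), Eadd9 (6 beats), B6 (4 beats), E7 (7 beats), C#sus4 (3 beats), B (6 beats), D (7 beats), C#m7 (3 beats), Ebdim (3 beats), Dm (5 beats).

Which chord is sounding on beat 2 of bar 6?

B6

Beat 2 of bar 6 is beat (6−1)×6 + 2 = 32 overall.
Running totals: Fsus4 ends at 2, Ab ends at 5, Gm ends at 10, C#m ends at 12, Amaj7 ends at 19, Ebadd9 ends at 20, C6 ends at 22, Eadd9 ends at 28, B6 ends at 32.
Beat 32 falls within B6.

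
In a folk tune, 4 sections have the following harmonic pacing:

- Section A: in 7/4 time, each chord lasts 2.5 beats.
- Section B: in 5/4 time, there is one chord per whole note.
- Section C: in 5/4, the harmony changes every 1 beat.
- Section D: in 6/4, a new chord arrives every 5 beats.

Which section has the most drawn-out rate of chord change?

Section D

A: each chord is 2.5 beats in 7/4, so 2.8 per bar.
B: each chord is 4 beats in 5/4, so 1.25 per bar.
C: each chord is 1 beat in 5/4, so 5 per bar.
D: each chord is 5 beats in 6/4, so 1.2 per bar.
Slowest is D at 1.2 chords/bar.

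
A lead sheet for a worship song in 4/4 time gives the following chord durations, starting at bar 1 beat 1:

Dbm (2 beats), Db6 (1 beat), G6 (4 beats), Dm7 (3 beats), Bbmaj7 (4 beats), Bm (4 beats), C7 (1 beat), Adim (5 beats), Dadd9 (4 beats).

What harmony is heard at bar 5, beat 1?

Bm

Beat 1 of bar 5 is beat (5−1)×4 + 1 = 17 overall.
Running totals: Dbm ends at 2, Db6 ends at 3, G6 ends at 7, Dm7 ends at 10, Bbmaj7 ends at 14, Bm ends at 18.
Beat 17 falls within Bm.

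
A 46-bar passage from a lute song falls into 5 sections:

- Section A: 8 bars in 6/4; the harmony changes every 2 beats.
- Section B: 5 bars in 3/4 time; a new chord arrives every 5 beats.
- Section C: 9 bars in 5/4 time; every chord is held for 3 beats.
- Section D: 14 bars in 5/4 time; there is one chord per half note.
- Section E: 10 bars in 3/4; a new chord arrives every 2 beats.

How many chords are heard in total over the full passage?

A: 8·6 = 48 beats, 48/2 = 24 chords.
B: 5·3 = 15 beats, 15/5 = 3 chords.
C: 9·5 = 45 beats, 45/3 = 15 chords.
D: 14·5 = 70 beats, 70/2 = 35 chords.
E: 10·3 = 30 beats, 30/2 = 15 chords.
Total: 24 + 3 + 15 + 35 + 15 = 92.

92 chords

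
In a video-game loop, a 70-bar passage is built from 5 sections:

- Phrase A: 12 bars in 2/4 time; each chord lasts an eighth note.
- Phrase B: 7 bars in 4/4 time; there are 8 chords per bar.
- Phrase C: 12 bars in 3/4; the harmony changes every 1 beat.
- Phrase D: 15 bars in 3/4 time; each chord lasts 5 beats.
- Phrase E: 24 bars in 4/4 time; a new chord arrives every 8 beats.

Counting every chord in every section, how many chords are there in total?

A: 12·2 = 24 beats, 24/0.5 = 48 chords.
B: 7·4 = 28 beats, 28/0.5 = 56 chords.
C: 12·3 = 36 beats, 36/1 = 36 chords.
D: 15·3 = 45 beats, 45/5 = 9 chords.
E: 24·4 = 96 beats, 96/8 = 12 chords.
Total: 48 + 56 + 36 + 9 + 12 = 161.

161 chords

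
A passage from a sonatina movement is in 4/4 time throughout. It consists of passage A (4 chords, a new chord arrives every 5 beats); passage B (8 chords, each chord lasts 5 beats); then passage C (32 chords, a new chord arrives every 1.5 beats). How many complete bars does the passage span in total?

A: 4 × 5 = 20 beats = 5 bars.
B: 8 × 5 = 40 beats = 10 bars.
C: 32 × 1.5 = 48 beats = 12 bars.
Total: 5 + 10 + 12 = 27 bars.

27 bars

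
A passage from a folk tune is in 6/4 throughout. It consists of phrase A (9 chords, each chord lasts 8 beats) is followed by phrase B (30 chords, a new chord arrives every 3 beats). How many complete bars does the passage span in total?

27 bars

A: 9 × 8 = 72 beats = 12 bars.
B: 30 × 3 = 90 beats = 15 bars.
Total: 12 + 15 = 27 bars.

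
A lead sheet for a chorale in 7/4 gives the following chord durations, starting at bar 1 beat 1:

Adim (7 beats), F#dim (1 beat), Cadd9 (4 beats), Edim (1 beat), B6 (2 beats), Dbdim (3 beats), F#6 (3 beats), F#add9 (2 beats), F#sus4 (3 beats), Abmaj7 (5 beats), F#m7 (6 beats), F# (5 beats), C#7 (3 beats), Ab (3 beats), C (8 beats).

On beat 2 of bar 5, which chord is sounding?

Abmaj7

Beat 2 of bar 5 is beat (5−1)×7 + 2 = 30 overall.
Running totals: Adim ends at 7, F#dim ends at 8, Cadd9 ends at 12, Edim ends at 13, B6 ends at 15, Dbdim ends at 18, F#6 ends at 21, F#add9 ends at 23, F#sus4 ends at 26, Abmaj7 ends at 31.
Beat 30 falls within Abmaj7.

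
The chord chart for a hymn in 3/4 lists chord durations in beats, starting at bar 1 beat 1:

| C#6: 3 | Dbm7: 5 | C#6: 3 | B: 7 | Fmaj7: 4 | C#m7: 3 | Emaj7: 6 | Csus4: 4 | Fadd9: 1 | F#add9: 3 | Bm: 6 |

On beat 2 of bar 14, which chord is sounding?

Bm

Beat 2 of bar 14 is beat (14−1)×3 + 2 = 41 overall.
Running totals: C#6 ends at 3, Dbm7 ends at 8, C#6 ends at 11, B ends at 18, Fmaj7 ends at 22, C#m7 ends at 25, Emaj7 ends at 31, Csus4 ends at 35, Fadd9 ends at 36, F#add9 ends at 39, Bm ends at 45.
Beat 41 falls within Bm.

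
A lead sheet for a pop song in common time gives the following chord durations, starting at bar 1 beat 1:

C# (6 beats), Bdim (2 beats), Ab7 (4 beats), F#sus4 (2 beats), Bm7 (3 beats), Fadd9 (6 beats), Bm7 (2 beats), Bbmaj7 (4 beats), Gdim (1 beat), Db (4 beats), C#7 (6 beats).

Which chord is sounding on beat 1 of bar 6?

Fadd9

Beat 1 of bar 6 is beat (6−1)×4 + 1 = 21 overall.
Running totals: C# ends at 6, Bdim ends at 8, Ab7 ends at 12, F#sus4 ends at 14, Bm7 ends at 17, Fadd9 ends at 23.
Beat 21 falls within Fadd9.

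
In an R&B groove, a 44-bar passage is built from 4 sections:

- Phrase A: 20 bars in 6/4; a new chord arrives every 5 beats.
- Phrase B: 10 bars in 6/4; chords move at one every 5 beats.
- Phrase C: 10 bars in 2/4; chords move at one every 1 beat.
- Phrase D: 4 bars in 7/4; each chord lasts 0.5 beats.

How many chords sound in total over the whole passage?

112 chords

A: 20·6 = 120 beats, 120/5 = 24 chords.
B: 10·6 = 60 beats, 60/5 = 12 chords.
C: 10·2 = 20 beats, 20/1 = 20 chords.
D: 4·7 = 28 beats, 28/0.5 = 56 chords.
Total: 24 + 12 + 20 + 56 = 112.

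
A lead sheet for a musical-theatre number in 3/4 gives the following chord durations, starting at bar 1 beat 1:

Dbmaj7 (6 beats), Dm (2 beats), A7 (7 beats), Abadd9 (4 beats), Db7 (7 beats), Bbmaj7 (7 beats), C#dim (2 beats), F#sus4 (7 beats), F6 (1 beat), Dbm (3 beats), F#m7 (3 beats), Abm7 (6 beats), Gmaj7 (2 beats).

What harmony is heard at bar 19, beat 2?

Beat 2 of bar 19 is beat (19−1)×3 + 2 = 56 overall.
Running totals: Dbmaj7 ends at 6, Dm ends at 8, A7 ends at 15, Abadd9 ends at 19, Db7 ends at 26, Bbmaj7 ends at 33, C#dim ends at 35, F#sus4 ends at 42, F6 ends at 43, Dbm ends at 46, F#m7 ends at 49, Abm7 ends at 55, Gmaj7 ends at 57.
Beat 56 falls within Gmaj7.

Gmaj7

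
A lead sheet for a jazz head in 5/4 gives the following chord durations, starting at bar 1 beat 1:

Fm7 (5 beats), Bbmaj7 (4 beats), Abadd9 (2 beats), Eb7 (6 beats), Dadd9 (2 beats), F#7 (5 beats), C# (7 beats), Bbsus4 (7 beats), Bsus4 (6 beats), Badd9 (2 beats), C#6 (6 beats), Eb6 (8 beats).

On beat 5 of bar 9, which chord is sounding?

Beat 5 of bar 9 is beat (9−1)×5 + 5 = 45 overall.
Running totals: Fm7 ends at 5, Bbmaj7 ends at 9, Abadd9 ends at 11, Eb7 ends at 17, Dadd9 ends at 19, F#7 ends at 24, C# ends at 31, Bbsus4 ends at 38, Bsus4 ends at 44, Badd9 ends at 46.
Beat 45 falls within Badd9.

Badd9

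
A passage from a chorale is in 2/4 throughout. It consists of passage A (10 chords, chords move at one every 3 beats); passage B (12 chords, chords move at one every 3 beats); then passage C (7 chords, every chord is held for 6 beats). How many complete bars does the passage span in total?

54 bars

A: 10 × 3 = 30 beats = 15 bars.
B: 12 × 3 = 36 beats = 18 bars.
C: 7 × 6 = 42 beats = 21 bars.
Total: 15 + 18 + 21 = 54 bars.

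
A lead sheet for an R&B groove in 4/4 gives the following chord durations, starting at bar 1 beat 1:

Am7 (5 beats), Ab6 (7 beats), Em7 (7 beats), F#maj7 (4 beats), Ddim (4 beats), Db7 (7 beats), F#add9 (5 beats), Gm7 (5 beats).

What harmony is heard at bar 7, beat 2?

Ddim

Beat 2 of bar 7 is beat (7−1)×4 + 2 = 26 overall.
Running totals: Am7 ends at 5, Ab6 ends at 12, Em7 ends at 19, F#maj7 ends at 23, Ddim ends at 27.
Beat 26 falls within Ddim.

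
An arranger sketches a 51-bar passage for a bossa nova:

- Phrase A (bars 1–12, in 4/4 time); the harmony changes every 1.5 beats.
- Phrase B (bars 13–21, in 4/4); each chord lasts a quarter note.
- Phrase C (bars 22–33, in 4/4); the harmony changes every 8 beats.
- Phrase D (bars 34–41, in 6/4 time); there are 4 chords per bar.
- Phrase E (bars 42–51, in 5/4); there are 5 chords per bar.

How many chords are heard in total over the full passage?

156 chords

A: 12·4 = 48 beats, 48/1.5 = 32 chords.
B: 9·4 = 36 beats, 36/1 = 36 chords.
C: 12·4 = 48 beats, 48/8 = 6 chords.
D: 8·6 = 48 beats, 48/1.5 = 32 chords.
E: 10·5 = 50 beats, 50/1 = 50 chords.
Total: 32 + 36 + 6 + 32 + 50 = 156.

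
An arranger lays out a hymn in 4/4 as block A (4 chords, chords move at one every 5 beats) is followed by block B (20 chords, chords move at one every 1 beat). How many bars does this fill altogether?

A: 4 × 5 = 20 beats = 5 bars.
B: 20 × 1 = 20 beats = 5 bars.
Total: 5 + 5 = 10 bars.

10 bars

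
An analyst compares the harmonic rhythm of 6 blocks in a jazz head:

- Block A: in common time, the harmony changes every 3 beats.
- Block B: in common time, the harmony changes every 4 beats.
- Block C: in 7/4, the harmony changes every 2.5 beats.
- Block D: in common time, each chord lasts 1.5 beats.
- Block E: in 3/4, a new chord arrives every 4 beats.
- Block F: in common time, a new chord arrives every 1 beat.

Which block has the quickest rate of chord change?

A: each chord is 3 beats in 4/4, so 4/3 per bar.
B: each chord is 4 beats in 4/4, so 1 per bar.
C: each chord is 2.5 beats in 7/4, so 2.8 per bar.
D: each chord is 1.5 beats in 4/4, so 8/3 per bar.
E: each chord is 4 beats in 3/4, so 0.75 per bar.
F: each chord is 1 beat in 4/4, so 4 per bar.
Fastest is F at 4 chords/bar.

Block F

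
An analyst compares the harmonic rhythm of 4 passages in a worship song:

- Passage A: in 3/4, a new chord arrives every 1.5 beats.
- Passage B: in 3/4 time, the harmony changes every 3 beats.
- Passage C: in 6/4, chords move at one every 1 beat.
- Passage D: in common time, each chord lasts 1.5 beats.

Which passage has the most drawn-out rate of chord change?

Passage B

A: each chord is 1.5 beats in 3/4, so 2 per bar.
B: each chord is 3 beats in 3/4, so 1 per bar.
C: each chord is 1 beat in 6/4, so 6 per bar.
D: each chord is 1.5 beats in 4/4, so 8/3 per bar.
Slowest is B at 1 chords/bar.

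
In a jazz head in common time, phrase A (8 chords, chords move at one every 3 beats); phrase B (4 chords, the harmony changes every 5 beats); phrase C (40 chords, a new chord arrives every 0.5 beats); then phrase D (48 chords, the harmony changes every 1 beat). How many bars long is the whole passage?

A: 8 × 3 = 24 beats = 6 bars.
B: 4 × 5 = 20 beats = 5 bars.
C: 40 × 0.5 = 20 beats = 5 bars.
D: 48 × 1 = 48 beats = 12 bars.
Total: 6 + 5 + 5 + 12 = 28 bars.

28 bars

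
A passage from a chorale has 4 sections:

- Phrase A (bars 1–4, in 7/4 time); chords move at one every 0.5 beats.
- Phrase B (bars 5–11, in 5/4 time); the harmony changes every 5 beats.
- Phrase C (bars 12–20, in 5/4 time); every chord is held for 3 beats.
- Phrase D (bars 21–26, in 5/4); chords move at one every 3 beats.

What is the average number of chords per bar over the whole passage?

44/13 chords per bar

A: 4 × 7 = 28 beats ÷ 0.5 = 56 chords.
B: 7 × 5 = 35 beats ÷ 5 = 7 chords.
C: 9 × 5 = 45 beats ÷ 3 = 15 chords.
D: 6 × 5 = 30 beats ÷ 3 = 10 chords.
Overall: 88 chords over 26 bars → 88/26 = 44/13 chords per bar.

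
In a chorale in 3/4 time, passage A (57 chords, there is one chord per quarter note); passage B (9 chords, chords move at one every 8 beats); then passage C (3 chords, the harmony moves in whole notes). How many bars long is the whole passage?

47 bars

A: 57 × 1 = 57 beats = 19 bars.
B: 9 × 8 = 72 beats = 24 bars.
C: 3 × 4 = 12 beats = 4 bars.
Total: 19 + 24 + 4 = 47 bars.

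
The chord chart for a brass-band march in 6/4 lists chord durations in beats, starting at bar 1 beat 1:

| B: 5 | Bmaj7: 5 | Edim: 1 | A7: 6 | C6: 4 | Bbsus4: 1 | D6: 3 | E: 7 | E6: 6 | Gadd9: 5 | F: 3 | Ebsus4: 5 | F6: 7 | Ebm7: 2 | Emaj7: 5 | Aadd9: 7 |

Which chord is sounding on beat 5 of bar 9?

Beat 5 of bar 9 is beat (9−1)×6 + 5 = 53 overall.
Running totals: B ends at 5, Bmaj7 ends at 10, Edim ends at 11, A7 ends at 17, C6 ends at 21, Bbsus4 ends at 22, D6 ends at 25, E ends at 32, E6 ends at 38, Gadd9 ends at 43, F ends at 46, Ebsus4 ends at 51, F6 ends at 58.
Beat 53 falls within F6.

F6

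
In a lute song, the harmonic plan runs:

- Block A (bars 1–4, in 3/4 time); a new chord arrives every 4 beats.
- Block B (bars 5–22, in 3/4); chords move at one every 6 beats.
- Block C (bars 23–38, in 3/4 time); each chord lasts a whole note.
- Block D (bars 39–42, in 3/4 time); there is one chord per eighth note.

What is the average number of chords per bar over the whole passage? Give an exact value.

8/7 chords per bar

A: 4 bars of 3 beats is 12 beats; at 4 beats each that's 3 chords.
B: 18 bars of 3 beats is 54 beats; at 6 beats each that's 9 chords.
C: 16 bars of 3 beats is 48 beats; at 4 beats each that's 12 chords.
D: 4 bars of 3 beats is 12 beats; at 0.5 beats each that's 24 chords.
Overall: 48 chords over 42 bars → 48/42 = 8/7 chords per bar.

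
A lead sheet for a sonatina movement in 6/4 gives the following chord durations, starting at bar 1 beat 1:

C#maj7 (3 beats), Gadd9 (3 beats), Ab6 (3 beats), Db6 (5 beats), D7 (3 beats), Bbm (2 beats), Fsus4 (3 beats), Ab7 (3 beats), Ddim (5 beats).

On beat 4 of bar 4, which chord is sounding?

Beat 4 of bar 4 is beat (4−1)×6 + 4 = 22 overall.
Running totals: C#maj7 ends at 3, Gadd9 ends at 6, Ab6 ends at 9, Db6 ends at 14, D7 ends at 17, Bbm ends at 19, Fsus4 ends at 22.
Beat 22 falls within Fsus4.

Fsus4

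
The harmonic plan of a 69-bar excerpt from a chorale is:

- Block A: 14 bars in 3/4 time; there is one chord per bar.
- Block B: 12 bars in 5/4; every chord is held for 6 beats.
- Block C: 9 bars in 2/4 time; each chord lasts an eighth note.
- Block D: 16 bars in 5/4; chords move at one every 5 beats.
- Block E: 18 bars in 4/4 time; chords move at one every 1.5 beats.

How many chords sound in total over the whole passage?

A: 14·3 = 42 beats, 42/3 = 14 chords.
B: 12·5 = 60 beats, 60/6 = 10 chords.
C: 9·2 = 18 beats, 18/0.5 = 36 chords.
D: 16·5 = 80 beats, 80/5 = 16 chords.
E: 18·4 = 72 beats, 72/1.5 = 48 chords.
Total: 14 + 10 + 36 + 16 + 48 = 124.

124 chords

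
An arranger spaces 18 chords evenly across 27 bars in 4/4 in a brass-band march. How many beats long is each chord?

6 beats

27 bars × 4 beats/bar = 108 beats total.
108 beats ÷ 18 chords = 6 beats per chord.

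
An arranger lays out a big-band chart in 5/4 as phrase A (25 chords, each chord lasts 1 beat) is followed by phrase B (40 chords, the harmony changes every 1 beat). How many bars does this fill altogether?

13 bars

A: 25 × 1 = 25 beats = 5 bars.
B: 40 × 1 = 40 beats = 8 bars.
Total: 5 + 8 = 13 bars.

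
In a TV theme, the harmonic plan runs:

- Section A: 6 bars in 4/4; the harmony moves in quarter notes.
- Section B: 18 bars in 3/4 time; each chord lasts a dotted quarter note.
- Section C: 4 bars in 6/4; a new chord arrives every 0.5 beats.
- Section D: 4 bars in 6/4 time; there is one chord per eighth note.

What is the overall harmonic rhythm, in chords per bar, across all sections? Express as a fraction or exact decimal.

A: 6 bars of 4 beats is 24 beats; at 1 beat each that's 24 chords.
B: 18 bars of 3 beats is 54 beats; at 1.5 beats each that's 36 chords.
C: 4 bars of 6 beats is 24 beats; at 0.5 beats each that's 48 chords.
D: 4 bars of 6 beats is 24 beats; at 0.5 beats each that's 48 chords.
Overall: 156 chords over 32 bars → 156/32 = 4.875 chords per bar.

4.875 chords per bar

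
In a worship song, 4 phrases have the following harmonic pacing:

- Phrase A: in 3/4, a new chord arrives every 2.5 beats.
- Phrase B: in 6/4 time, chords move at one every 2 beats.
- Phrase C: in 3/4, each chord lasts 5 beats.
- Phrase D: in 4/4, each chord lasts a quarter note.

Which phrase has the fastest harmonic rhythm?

A: 3/2.5 = 1.2 chords/bar.
B: 6/2 = 3 chords/bar.
C: 3/5 = 0.6 chords/bar.
D: 4/1 = 4 chords/bar.
Fastest is D at 4 chords/bar.

Phrase D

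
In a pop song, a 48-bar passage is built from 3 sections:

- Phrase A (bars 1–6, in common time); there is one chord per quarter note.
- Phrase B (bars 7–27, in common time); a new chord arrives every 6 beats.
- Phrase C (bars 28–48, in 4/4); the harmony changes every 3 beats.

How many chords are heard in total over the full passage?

A: 6 bars × 4 beats = 24 beats; 1 beat/chord → 24 chords.
B: 21 bars × 4 beats = 84 beats; 6 beats/chord → 14 chords.
C: 21 bars × 4 beats = 84 beats; 3 beats/chord → 28 chords.
Total: 24 + 14 + 28 = 66.

66 chords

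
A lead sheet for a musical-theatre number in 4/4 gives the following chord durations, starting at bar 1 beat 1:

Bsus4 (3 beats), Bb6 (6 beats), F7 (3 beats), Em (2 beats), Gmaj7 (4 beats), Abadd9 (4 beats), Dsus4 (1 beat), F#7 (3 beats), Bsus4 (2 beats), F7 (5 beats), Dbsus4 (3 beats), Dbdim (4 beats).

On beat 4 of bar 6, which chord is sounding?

Beat 4 of bar 6 is beat (6−1)×4 + 4 = 24 overall.
Running totals: Bsus4 ends at 3, Bb6 ends at 9, F7 ends at 12, Em ends at 14, Gmaj7 ends at 18, Abadd9 ends at 22, Dsus4 ends at 23, F#7 ends at 26.
Beat 24 falls within F#7.

F#7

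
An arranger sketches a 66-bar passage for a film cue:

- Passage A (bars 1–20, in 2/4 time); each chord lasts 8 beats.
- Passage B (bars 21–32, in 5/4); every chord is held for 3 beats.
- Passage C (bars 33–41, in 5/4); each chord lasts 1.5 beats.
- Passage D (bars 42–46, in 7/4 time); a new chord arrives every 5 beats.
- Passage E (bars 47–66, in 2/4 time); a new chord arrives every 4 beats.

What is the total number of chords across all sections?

72 chords

A: 20 bars × 2 beats = 40 beats; 8 beats/chord → 5 chords.
B: 12 bars × 5 beats = 60 beats; 3 beats/chord → 20 chords.
C: 9 bars × 5 beats = 45 beats; 1.5 beats/chord → 30 chords.
D: 5 bars × 7 beats = 35 beats; 5 beats/chord → 7 chords.
E: 20 bars × 2 beats = 40 beats; 4 beats/chord → 10 chords.
Total: 5 + 20 + 30 + 7 + 10 = 72.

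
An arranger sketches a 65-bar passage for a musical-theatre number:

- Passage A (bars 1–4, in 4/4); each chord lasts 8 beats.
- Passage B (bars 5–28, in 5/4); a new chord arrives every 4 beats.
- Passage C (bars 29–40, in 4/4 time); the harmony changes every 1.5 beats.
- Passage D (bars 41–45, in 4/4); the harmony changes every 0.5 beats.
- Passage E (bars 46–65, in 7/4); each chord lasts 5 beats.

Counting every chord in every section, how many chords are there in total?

A: 4 bars × 4 beats = 16 beats; 8 beats/chord → 2 chords.
B: 24 bars × 5 beats = 120 beats; 4 beats/chord → 30 chords.
C: 12 bars × 4 beats = 48 beats; 1.5 beats/chord → 32 chords.
D: 5 bars × 4 beats = 20 beats; 0.5 beats/chord → 40 chords.
E: 20 bars × 7 beats = 140 beats; 5 beats/chord → 28 chords.
Total: 2 + 30 + 32 + 40 + 28 = 132.

132 chords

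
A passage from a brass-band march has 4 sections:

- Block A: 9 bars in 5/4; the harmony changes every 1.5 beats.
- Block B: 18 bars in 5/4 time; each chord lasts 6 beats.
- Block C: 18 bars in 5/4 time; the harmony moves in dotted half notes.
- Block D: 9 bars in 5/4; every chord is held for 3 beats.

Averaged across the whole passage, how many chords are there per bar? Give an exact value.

5/3 chords per bar

A: 9 bars of 5 beats is 45 beats; at 1.5 beats each that's 30 chords.
B: 18 bars of 5 beats is 90 beats; at 6 beats each that's 15 chords.
C: 18 bars of 5 beats is 90 beats; at 3 beats each that's 30 chords.
D: 9 bars of 5 beats is 45 beats; at 3 beats each that's 15 chords.
Overall: 90 chords over 54 bars → 90/54 = 5/3 chords per bar.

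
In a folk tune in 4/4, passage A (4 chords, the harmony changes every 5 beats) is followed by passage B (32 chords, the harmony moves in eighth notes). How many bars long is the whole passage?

A: 4 × 5 = 20 beats = 5 bars.
B: 32 × 0.5 = 16 beats = 4 bars.
Total: 5 + 4 = 9 bars.

9 bars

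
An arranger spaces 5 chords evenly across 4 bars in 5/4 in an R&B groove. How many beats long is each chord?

4 beats

4 bars × 5 beats/bar = 20 beats total.
20 beats ÷ 5 chords = 4 beats per chord.
(That is a whole note.)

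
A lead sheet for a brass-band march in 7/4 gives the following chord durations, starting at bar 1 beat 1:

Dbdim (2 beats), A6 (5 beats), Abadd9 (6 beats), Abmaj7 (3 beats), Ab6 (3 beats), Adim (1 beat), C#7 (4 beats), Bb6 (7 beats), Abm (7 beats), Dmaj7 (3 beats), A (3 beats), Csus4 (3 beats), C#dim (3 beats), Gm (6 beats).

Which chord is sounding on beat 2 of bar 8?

Gm

Beat 2 of bar 8 is beat (8−1)×7 + 2 = 51 overall.
Running totals: Dbdim ends at 2, A6 ends at 7, Abadd9 ends at 13, Abmaj7 ends at 16, Ab6 ends at 19, Adim ends at 20, C#7 ends at 24, Bb6 ends at 31, Abm ends at 38, Dmaj7 ends at 41, A ends at 44, Csus4 ends at 47, C#dim ends at 50, Gm ends at 56.
Beat 51 falls within Gm.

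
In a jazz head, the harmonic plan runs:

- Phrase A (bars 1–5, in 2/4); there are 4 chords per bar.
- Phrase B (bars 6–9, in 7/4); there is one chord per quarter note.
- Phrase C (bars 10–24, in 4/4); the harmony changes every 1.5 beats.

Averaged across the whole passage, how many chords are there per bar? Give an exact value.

A: 5 × 2 = 10 beats ÷ 0.5 = 20 chords.
B: 4 × 7 = 28 beats ÷ 1 = 28 chords.
C: 15 × 4 = 60 beats ÷ 1.5 = 40 chords.
Overall: 88 chords over 24 bars → 88/24 = 11/3 chords per bar.

11/3 chords per bar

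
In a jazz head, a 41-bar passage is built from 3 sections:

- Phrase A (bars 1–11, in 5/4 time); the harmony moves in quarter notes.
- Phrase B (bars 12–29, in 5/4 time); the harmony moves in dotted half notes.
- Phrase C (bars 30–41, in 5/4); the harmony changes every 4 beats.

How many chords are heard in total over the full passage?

A: 11·5 = 55 beats, 55/1 = 55 chords.
B: 18·5 = 90 beats, 90/3 = 30 chords.
C: 12·5 = 60 beats, 60/4 = 15 chords.
Total: 55 + 30 + 15 = 100.

100 chords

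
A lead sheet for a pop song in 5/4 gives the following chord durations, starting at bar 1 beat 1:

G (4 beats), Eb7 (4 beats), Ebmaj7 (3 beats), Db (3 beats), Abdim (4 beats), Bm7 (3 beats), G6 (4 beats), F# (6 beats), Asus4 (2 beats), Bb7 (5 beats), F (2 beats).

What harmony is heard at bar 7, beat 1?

F#

Beat 1 of bar 7 is beat (7−1)×5 + 1 = 31 overall.
Running totals: G ends at 4, Eb7 ends at 8, Ebmaj7 ends at 11, Db ends at 14, Abdim ends at 18, Bm7 ends at 21, G6 ends at 25, F# ends at 31.
Beat 31 falls within F#.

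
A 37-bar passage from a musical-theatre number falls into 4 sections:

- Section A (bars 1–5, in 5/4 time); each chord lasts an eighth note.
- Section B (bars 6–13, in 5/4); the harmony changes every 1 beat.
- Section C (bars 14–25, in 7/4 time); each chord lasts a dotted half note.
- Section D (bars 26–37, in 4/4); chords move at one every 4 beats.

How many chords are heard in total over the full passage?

A: 5 bars × 5 beats = 25 beats; 0.5 beats/chord → 50 chords.
B: 8 bars × 5 beats = 40 beats; 1 beat/chord → 40 chords.
C: 12 bars × 7 beats = 84 beats; 3 beats/chord → 28 chords.
D: 12 bars × 4 beats = 48 beats; 4 beats/chord → 12 chords.
Total: 50 + 40 + 28 + 12 = 130.

130 chords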